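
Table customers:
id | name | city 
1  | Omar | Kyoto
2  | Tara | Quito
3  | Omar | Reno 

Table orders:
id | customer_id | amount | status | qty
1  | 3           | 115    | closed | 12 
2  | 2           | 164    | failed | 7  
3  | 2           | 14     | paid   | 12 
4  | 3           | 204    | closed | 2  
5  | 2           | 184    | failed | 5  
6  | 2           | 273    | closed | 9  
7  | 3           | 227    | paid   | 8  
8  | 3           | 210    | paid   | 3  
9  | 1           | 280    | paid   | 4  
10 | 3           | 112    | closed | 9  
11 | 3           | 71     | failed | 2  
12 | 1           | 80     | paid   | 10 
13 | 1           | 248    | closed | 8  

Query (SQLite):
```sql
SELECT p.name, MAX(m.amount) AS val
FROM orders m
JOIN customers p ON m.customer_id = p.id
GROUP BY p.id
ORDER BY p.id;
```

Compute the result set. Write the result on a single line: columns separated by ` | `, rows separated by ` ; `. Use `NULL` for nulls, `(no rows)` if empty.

Omar | 280 ; Tara | 273 ; Omar | 227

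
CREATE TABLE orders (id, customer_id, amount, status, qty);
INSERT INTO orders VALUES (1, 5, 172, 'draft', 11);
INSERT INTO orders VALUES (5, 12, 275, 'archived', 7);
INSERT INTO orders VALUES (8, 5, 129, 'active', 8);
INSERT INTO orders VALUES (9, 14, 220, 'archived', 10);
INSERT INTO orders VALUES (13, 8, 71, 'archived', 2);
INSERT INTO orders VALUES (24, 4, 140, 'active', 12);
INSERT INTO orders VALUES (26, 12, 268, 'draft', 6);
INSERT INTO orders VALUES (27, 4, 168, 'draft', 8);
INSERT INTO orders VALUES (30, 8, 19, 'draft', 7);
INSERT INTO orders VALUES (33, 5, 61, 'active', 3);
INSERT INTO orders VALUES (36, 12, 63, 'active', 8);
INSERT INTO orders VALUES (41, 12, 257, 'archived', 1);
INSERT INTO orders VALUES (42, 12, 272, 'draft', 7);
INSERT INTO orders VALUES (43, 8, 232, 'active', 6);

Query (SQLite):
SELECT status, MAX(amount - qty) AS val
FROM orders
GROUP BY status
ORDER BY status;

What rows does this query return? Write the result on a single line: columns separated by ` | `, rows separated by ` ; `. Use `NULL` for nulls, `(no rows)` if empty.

active | 226 ; archived | 268 ; draft | 265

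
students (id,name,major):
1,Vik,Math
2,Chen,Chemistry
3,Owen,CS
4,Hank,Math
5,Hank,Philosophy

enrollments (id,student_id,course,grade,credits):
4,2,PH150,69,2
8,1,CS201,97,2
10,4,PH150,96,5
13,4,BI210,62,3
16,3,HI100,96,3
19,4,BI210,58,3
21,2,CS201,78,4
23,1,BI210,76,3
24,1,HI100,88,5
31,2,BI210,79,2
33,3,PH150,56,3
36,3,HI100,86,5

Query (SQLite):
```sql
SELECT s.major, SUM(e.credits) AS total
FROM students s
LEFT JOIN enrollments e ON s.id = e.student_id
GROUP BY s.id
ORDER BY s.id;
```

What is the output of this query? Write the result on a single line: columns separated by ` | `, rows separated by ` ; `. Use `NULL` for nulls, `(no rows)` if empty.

Math | 10 ; Chemistry | 8 ; CS | 11 ; Math | 11 ; Philosophy | NULL

LEFT JOIN keeps every students row; unmatched ones get NULL for enrollments columns.
Group by students.id and compute SUM(e.credits). SUM over an all-NULL group is NULL.
  1: ids {8, 23, 24} → SUM(e.credits)=10
  2: ids {4, 21, 31} → SUM(e.credits)=8
  3: ids {16, 33, 36} → SUM(e.credits)=11
  4: ids {10, 13, 19} → SUM(e.credits)=11
  5: ids {—} → SUM(e.credits)=NULL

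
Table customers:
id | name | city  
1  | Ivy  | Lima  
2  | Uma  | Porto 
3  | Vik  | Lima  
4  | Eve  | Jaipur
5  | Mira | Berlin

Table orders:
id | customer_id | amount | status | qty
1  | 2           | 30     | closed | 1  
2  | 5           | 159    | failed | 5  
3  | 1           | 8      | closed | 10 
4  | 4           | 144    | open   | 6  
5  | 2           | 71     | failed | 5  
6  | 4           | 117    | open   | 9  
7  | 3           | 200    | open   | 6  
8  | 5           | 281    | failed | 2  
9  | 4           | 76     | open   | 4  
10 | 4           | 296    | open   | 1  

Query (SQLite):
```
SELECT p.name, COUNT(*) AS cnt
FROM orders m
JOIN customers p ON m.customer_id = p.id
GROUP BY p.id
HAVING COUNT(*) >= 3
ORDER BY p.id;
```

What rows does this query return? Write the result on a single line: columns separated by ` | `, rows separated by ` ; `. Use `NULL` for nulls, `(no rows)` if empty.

Join each orders row to its customers via customer_id.
Group joined rows by customers.id; compute COUNT(*) per group.
HAVING: keep groups with count ≥ 3.
  1: ids {3} → COUNT(*)=1
  2: ids {1, 5} → COUNT(*)=2
  3: ids {7} → COUNT(*)=1
  4: ids {4, 6, 9, 10} → COUNT(*)=4
  5: ids {2, 8} → COUNT(*)=2

Eve | 4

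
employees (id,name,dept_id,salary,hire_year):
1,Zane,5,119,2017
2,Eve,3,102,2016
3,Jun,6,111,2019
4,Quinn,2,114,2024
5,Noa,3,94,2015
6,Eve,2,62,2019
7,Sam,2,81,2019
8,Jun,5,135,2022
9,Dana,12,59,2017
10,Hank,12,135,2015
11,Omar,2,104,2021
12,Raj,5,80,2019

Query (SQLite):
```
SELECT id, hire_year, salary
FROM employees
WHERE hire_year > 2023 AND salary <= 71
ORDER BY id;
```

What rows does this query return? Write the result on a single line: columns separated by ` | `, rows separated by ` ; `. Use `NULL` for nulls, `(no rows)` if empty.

(no rows)

hire_year > 2023: ids {4}
salary <= 71: ids {6, 9}
Combine with AND.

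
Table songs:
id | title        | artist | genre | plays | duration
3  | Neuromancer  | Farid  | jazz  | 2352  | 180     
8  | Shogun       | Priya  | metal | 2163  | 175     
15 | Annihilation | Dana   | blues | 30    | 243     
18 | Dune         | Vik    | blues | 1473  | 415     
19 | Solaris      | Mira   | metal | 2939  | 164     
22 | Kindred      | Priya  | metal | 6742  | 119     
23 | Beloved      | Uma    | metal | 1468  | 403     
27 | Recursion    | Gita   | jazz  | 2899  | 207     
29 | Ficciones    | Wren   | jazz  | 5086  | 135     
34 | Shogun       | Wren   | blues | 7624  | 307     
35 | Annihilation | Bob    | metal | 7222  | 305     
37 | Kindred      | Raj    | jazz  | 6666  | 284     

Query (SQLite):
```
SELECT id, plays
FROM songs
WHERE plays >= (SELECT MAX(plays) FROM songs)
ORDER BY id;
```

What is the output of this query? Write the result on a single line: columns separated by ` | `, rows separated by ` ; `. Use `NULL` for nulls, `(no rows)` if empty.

Scalar subquery: MAX(plays) over all songs rows = 7624.
Keep rows where plays >= that value.

34 | 7624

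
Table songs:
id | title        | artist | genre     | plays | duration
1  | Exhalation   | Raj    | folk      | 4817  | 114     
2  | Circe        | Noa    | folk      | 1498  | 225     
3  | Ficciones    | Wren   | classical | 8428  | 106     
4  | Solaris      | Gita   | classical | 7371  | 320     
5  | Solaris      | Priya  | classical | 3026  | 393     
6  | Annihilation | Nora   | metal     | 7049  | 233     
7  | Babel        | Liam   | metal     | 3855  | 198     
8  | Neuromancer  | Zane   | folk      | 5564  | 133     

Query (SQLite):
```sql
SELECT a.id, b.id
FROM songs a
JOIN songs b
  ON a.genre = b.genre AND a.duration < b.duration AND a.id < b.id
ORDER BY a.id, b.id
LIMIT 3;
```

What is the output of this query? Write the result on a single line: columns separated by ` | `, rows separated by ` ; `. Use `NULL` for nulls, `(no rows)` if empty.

Pairs (a,b) with same genre, a.duration < b.duration, a.id < b.id.
genre groups: classical:{3,4,5} folk:{1,2,8} metal:{6,7}
Ordered by (a.id, b.id); first 3.

1 | 2 ; 1 | 8 ; 3 | 4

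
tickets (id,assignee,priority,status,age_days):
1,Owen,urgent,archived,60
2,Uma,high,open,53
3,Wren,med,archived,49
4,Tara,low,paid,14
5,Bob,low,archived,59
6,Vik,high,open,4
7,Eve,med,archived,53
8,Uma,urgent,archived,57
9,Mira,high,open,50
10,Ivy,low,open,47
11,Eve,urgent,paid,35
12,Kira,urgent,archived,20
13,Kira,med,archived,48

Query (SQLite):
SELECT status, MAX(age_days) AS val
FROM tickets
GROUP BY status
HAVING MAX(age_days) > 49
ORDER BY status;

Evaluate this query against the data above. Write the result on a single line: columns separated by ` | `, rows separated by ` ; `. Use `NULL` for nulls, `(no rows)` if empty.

archived | 60 ; open | 53

Partition tickets by status; compute MAX(age_days) within each group.
HAVING: keep groups where MAX(age_days) > 49.
  archived: ids {1, 3, 5, 7, 8, 12, 13} → MAX(age_days)=60
  open: ids {2, 6, 9, 10} → MAX(age_days)=53
  paid: ids {4, 11} → MAX(age_days)=35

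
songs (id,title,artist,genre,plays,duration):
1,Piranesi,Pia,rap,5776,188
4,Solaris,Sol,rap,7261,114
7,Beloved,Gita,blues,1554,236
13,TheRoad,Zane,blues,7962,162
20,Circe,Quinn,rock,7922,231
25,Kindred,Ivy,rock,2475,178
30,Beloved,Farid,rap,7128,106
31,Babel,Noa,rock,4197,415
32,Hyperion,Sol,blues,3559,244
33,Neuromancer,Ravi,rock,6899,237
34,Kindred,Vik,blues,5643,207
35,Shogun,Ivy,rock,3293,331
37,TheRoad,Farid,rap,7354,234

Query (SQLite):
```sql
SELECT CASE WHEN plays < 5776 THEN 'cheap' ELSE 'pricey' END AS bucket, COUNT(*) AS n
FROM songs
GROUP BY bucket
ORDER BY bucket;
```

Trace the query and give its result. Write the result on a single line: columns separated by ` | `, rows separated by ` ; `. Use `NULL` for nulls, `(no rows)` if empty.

cheap | 6 ; pricey | 7

Bucket rows by plays < 5776 → 'cheap' else 'pricey'; count each bucket.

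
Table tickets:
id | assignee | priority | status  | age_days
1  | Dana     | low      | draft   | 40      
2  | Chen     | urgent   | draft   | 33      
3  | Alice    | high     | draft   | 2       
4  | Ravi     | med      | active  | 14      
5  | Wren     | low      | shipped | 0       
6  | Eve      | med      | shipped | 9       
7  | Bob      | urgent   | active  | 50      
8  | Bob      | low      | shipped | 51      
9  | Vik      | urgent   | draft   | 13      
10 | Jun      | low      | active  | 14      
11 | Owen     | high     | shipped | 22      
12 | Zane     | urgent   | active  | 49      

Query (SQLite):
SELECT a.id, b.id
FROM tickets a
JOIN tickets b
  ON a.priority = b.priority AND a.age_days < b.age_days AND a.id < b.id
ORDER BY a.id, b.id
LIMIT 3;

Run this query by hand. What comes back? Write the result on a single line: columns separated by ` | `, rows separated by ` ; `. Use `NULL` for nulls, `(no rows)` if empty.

1 | 8 ; 2 | 7 ; 2 | 12

Pairs (a,b) with same priority, a.age_days < b.age_days, a.id < b.id.
priority groups: high:{3,11} low:{1,5,8,10} med:{4,6} urgent:{2,7,9,12}
Ordered by (a.id, b.id); first 3.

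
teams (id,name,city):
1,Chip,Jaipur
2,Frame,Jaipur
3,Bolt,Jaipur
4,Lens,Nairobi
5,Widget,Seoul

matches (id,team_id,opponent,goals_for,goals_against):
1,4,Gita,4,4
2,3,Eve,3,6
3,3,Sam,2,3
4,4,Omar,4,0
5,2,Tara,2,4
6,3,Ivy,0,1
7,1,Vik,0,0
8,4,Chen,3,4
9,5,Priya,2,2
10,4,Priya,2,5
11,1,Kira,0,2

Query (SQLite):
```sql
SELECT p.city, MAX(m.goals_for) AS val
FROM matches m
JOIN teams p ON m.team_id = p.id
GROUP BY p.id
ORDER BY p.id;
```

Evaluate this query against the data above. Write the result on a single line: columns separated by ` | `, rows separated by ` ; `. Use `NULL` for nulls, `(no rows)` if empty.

Jaipur | 0 ; Jaipur | 2 ; Jaipur | 3 ; Nairobi | 4 ; Seoul | 2

Join each matches row to its teams via team_id.
Group joined rows by teams.id; compute MAX(m.goals_for) per group.
  1: ids {7, 11} → MAX(m.goals_for)=0
  2: ids {5} → MAX(m.goals_for)=2
  3: ids {2, 3, 6} → MAX(m.goals_for)=3
  4: ids {1, 4, 8, 10} → MAX(m.goals_for)=4
  5: ids {9} → MAX(m.goals_for)=2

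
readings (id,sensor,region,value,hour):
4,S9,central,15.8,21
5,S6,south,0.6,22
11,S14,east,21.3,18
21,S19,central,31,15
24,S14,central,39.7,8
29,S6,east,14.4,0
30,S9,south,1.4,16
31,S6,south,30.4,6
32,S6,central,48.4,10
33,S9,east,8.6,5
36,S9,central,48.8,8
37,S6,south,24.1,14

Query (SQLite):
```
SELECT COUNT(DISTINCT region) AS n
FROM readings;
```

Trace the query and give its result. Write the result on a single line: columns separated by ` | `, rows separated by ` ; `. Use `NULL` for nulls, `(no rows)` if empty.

Count distinct non-NULL region values.

3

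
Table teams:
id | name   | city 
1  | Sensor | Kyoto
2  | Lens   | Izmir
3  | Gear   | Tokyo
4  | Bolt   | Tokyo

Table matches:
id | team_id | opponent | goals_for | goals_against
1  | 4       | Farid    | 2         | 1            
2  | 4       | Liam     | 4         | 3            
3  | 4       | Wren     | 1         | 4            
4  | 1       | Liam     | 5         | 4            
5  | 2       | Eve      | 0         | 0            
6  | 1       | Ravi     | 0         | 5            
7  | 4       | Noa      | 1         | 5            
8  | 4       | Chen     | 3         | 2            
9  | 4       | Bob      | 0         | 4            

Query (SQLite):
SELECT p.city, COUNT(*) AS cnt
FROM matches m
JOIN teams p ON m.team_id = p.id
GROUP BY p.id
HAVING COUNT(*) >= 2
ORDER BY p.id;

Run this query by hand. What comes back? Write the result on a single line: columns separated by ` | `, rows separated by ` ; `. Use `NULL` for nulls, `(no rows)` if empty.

Join each matches row to its teams via team_id.
Group joined rows by teams.id; compute COUNT(*) per group.
HAVING: keep groups with count ≥ 2.
  1: ids {4, 6} → COUNT(*)=2
  2: ids {5} → COUNT(*)=1
  4: ids {1, 2, 3, 7, 8, 9} → COUNT(*)=6

Kyoto | 2 ; Tokyo | 6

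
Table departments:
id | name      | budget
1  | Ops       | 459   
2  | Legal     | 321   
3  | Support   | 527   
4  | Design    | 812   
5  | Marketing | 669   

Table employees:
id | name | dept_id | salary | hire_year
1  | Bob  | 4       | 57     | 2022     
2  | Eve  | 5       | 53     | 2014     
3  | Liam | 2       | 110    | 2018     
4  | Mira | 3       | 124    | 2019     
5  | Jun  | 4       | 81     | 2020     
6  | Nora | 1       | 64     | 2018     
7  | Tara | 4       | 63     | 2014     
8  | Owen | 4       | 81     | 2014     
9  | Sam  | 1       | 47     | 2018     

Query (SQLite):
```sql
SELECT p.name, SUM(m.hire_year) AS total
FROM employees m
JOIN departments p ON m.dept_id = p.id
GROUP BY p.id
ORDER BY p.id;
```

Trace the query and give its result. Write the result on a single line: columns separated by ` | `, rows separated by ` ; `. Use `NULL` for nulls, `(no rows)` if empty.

Join each employees row to its departments via dept_id.
Group joined rows by departments.id; compute SUM(m.hire_year) per group.
  1: ids {6, 9} → SUM(m.hire_year)=4036
  2: ids {3} → SUM(m.hire_year)=2018
  3: ids {4} → SUM(m.hire_year)=2019
  4: ids {1, 5, 7, 8} → SUM(m.hire_year)=8070
  5: ids {2} → SUM(m.hire_year)=2014

Ops | 4036 ; Legal | 2018 ; Support | 2019 ; Design | 8070 ; Marketing | 2014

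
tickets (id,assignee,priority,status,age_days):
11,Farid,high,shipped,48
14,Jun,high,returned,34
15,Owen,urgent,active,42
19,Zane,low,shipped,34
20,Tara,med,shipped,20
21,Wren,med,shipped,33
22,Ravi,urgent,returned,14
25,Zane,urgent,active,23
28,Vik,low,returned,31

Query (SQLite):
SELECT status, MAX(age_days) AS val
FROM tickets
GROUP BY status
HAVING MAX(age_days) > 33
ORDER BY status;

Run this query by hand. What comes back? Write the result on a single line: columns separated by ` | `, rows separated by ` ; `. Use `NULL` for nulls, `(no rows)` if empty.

active | 42 ; returned | 34 ; shipped | 48

Partition tickets by status; compute MAX(age_days) within each group.
HAVING: keep groups where MAX(age_days) > 33.
  active: ids {15, 25} → MAX(age_days)=42
  returned: ids {14, 22, 28} → MAX(age_days)=34
  shipped: ids {11, 19, 20, 21} → MAX(age_days)=48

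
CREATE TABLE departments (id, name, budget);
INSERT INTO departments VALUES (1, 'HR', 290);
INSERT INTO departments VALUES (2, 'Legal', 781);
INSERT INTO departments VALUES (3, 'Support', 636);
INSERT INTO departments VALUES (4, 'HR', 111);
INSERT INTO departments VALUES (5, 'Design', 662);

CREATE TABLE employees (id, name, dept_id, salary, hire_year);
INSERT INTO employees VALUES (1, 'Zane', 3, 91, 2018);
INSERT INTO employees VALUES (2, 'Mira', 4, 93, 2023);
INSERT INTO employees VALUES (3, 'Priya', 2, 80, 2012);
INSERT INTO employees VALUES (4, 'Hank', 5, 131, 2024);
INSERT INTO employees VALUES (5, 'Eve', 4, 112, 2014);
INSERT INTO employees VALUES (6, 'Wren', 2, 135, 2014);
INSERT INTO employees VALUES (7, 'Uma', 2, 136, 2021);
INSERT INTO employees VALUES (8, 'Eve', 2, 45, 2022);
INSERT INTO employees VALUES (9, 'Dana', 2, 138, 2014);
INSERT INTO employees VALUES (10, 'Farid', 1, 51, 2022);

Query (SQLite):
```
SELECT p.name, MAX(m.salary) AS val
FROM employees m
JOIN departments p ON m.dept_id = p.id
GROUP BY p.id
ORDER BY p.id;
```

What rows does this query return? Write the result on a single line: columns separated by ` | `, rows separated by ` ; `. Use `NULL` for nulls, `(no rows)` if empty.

HR | 51 ; Legal | 138 ; Support | 91 ; HR | 112 ; Design | 131

Join each employees row to its departments via dept_id.
Group joined rows by departments.id; compute MAX(m.salary) per group.
  1: ids {10} → MAX(m.salary)=51
  2: ids {3, 6, 7, 8, 9} → MAX(m.salary)=138
  3: ids {1} → MAX(m.salary)=91
  4: ids {2, 5} → MAX(m.salary)=112
  5: ids {4} → MAX(m.salary)=131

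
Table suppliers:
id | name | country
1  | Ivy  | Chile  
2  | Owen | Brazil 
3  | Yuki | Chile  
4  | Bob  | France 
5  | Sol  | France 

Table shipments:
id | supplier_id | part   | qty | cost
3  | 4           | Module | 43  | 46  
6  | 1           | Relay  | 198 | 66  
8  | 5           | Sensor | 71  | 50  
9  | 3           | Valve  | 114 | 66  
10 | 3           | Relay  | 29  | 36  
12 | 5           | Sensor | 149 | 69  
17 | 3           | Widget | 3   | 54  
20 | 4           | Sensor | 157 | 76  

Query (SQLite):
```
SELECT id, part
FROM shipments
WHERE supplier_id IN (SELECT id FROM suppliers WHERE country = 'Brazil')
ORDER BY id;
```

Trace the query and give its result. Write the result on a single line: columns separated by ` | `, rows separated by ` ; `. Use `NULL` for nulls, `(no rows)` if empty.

(no rows)

Inner query: suppliers.id where country = 'Brazil'.
Outer: keep shipments rows whose supplier_id is in that set.
Inner query → {2}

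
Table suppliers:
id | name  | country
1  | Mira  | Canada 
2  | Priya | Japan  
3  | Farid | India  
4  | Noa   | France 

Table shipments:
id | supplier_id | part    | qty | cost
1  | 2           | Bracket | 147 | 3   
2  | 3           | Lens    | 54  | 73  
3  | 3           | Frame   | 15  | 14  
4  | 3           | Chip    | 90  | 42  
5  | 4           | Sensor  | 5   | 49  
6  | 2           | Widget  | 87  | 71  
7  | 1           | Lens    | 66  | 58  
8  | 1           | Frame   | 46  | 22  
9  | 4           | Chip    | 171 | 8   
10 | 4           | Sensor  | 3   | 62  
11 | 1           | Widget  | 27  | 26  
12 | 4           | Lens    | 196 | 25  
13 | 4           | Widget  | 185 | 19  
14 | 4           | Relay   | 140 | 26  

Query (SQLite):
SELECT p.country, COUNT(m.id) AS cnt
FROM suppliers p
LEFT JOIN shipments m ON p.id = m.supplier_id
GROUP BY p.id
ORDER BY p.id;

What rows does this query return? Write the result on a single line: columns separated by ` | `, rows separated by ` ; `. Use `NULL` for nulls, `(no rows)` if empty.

LEFT JOIN keeps every suppliers row; unmatched ones get NULL for shipments columns.
Group by suppliers.id and compute COUNT(m.id). COUNT(col) of an all-NULL group is 0.
  1: ids {7, 8, 11} → COUNT(m.id)=3
  2: ids {1, 6} → COUNT(m.id)=2
  3: ids {2, 3, 4} → COUNT(m.id)=3
  4: ids {5, 9, 10, 12, 13, 14} → COUNT(m.id)=6

Canada | 3 ; Japan | 2 ; India | 3 ; France | 6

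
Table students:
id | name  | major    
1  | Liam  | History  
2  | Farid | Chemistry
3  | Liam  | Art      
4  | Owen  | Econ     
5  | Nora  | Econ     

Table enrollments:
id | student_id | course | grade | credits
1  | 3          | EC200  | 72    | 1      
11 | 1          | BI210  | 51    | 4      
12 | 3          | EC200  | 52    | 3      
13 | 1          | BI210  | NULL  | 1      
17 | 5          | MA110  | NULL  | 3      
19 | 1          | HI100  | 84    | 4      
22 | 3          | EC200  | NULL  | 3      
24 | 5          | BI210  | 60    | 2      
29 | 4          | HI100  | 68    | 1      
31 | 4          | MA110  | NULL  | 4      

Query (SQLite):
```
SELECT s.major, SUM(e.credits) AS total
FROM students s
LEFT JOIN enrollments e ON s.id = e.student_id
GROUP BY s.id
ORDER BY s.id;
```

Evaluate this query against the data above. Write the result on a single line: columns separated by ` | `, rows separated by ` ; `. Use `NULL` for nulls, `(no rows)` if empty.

History | 9 ; Chemistry | NULL ; Art | 7 ; Econ | 5 ; Econ | 5

LEFT JOIN keeps every students row; unmatched ones get NULL for enrollments columns.
Group by students.id and compute SUM(e.credits). SUM over an all-NULL group is NULL.
  1: ids {11, 13, 19} → SUM(e.credits)=9
  2: ids {—} → SUM(e.credits)=NULL
  3: ids {1, 12, 22} → SUM(e.credits)=7
  4: ids {29, 31} → SUM(e.credits)=5
  5: ids {17, 24} → SUM(e.credits)=5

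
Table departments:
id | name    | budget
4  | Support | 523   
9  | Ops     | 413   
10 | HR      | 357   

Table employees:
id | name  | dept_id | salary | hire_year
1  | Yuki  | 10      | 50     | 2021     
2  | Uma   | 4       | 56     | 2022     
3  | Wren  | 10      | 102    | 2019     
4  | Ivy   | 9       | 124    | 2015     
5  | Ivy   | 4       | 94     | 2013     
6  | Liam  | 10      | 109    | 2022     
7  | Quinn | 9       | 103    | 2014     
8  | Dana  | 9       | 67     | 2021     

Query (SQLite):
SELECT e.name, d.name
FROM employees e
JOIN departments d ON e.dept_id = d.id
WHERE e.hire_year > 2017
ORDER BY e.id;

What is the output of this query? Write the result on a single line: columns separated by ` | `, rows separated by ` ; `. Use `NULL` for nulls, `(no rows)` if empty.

Each employees row matches the departments row where dept_id = departments.id.
Then keep rows with e.hire_year > 2017.

Yuki | HR ; Uma | Support ; Wren | HR ; Liam | HR ; Dana | Ops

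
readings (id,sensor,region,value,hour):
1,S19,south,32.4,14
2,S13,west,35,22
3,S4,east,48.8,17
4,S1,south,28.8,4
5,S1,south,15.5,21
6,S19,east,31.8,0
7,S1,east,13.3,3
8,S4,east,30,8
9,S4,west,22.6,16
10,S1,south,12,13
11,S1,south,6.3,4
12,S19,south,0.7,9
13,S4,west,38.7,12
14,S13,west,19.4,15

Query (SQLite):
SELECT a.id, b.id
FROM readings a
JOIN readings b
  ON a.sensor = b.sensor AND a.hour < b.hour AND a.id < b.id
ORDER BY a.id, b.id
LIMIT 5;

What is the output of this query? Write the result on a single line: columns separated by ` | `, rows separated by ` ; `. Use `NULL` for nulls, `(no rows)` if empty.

Pairs (a,b) with same sensor, a.hour < b.hour, a.id < b.id.
sensor groups: S1:{4,5,7,10,11} S13:{2,14} S19:{1,6,12} S4:{3,8,9,13}
Ordered by (a.id, b.id); first 5.

4 | 5 ; 4 | 10 ; 6 | 12 ; 7 | 10 ; 7 | 11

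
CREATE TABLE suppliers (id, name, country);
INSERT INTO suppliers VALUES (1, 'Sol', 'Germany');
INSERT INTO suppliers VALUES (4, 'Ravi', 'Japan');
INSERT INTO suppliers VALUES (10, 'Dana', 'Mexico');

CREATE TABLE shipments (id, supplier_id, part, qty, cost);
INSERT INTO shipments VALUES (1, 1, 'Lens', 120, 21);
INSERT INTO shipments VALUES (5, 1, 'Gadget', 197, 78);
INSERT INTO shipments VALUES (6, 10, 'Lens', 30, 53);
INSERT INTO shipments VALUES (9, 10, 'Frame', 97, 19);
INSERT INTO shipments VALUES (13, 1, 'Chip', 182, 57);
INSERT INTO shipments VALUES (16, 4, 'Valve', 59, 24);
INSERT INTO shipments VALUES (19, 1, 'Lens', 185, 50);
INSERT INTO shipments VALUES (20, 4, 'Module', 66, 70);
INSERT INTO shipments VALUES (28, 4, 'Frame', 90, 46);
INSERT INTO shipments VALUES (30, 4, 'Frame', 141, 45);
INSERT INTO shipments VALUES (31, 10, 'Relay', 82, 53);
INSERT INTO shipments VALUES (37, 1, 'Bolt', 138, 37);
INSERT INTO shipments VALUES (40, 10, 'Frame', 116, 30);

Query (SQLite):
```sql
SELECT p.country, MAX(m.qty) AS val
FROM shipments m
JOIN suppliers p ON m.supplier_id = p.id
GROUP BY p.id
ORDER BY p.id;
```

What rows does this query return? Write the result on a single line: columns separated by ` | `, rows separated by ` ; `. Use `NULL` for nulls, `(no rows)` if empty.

Join each shipments row to its suppliers via supplier_id.
Group joined rows by suppliers.id; compute MAX(m.qty) per group.
  1: ids {1, 5, 13, 19, 37} → MAX(m.qty)=197
  4: ids {16, 20, 28, 30} → MAX(m.qty)=141
  10: ids {6, 9, 31, 40} → MAX(m.qty)=116

Germany | 197 ; Japan | 141 ; Mexico | 116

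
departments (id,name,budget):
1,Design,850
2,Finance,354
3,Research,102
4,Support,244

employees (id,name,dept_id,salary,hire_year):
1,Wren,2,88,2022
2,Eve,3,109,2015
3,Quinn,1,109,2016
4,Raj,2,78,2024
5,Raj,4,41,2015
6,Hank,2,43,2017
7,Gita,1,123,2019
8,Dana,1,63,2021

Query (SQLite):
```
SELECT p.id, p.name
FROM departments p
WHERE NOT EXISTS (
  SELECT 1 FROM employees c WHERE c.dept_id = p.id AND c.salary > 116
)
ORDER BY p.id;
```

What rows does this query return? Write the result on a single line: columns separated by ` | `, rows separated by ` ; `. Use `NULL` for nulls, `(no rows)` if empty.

For each departments row, check whether any employees with matching dept_id has salary > 116.
Keep rows where that is false.

2 | Finance ; 3 | Research ; 4 | Support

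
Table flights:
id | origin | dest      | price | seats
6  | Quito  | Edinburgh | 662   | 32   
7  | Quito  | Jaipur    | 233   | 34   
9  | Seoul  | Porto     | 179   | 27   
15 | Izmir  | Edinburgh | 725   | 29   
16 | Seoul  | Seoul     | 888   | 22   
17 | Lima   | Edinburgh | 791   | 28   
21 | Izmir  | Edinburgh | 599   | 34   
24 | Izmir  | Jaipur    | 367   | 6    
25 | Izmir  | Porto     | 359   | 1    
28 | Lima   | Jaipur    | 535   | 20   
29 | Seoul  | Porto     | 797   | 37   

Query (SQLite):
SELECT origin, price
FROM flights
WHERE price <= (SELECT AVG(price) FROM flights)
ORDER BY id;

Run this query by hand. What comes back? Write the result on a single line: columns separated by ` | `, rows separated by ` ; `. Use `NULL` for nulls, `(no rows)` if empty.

Quito | 233 ; Seoul | 179 ; Izmir | 367 ; Izmir | 359 ; Lima | 535

Scalar subquery: AVG(price) over all flights rows = 557.727273 (≈; comparison uses full precision).
Keep rows where price <= that value.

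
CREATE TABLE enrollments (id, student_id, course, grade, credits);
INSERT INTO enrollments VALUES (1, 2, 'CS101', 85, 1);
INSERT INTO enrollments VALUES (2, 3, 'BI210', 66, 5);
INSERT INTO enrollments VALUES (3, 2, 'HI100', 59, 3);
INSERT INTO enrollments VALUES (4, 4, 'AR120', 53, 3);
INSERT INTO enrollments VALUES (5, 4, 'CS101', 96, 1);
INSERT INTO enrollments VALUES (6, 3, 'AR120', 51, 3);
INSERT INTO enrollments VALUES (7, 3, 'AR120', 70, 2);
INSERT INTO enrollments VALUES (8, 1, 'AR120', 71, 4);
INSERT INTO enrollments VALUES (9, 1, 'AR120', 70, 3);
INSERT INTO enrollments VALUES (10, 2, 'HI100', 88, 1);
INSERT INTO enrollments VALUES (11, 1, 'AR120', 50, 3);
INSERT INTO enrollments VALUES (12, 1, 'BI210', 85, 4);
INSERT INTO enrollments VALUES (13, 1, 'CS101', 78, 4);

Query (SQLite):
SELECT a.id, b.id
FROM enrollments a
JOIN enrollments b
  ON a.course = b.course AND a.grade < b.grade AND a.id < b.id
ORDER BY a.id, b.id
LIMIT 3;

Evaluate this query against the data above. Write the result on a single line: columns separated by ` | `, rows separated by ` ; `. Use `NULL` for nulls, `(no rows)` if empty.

Pairs (a,b) with same course, a.grade < b.grade, a.id < b.id.
course groups: AR120:{4,6,7,8,9,11} BI210:{2,12} CS101:{1,5,13} HI100:{3,10}
Ordered by (a.id, b.id); first 3.

1 | 5 ; 2 | 12 ; 3 | 10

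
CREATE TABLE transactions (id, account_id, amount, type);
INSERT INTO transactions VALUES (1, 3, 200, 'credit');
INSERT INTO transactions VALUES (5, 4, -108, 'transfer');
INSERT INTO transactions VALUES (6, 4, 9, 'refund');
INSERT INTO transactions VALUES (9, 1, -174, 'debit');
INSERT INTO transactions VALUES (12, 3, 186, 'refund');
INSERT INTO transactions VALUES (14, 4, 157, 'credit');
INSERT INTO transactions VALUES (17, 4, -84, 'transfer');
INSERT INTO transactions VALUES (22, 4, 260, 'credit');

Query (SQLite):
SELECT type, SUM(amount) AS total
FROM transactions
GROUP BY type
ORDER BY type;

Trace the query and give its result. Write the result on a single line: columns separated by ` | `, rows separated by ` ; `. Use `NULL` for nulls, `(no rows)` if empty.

credit | 617 ; debit | -174 ; refund | 195 ; transfer | -192

Partition transactions by type; compute SUM(amount) within each group.
  credit: ids {1, 14, 22} → SUM(amount)=617
  debit: ids {9} → SUM(amount)=-174
  refund: ids {6, 12} → SUM(amount)=195
  transfer: ids {5, 17} → SUM(amount)=-192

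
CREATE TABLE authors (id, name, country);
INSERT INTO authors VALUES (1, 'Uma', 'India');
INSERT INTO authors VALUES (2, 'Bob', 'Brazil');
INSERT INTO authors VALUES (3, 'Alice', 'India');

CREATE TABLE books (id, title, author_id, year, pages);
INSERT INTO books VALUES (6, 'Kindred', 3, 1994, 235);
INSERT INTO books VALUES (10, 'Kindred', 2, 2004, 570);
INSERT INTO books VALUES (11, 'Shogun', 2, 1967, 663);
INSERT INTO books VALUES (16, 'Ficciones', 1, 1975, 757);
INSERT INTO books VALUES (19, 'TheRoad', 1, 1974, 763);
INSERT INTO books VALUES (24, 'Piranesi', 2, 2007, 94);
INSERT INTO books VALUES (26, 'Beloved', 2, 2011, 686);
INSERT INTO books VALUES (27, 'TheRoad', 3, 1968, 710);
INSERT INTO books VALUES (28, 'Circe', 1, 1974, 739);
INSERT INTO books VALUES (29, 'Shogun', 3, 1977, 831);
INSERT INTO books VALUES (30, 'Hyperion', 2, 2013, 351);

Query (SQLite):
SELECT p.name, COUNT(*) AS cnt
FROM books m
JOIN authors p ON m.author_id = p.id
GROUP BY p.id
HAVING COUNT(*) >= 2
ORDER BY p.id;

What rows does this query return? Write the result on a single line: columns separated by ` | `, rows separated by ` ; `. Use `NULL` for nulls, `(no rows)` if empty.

Uma | 3 ; Bob | 5 ; Alice | 3

Join each books row to its authors via author_id.
Group joined rows by authors.id; compute COUNT(*) per group.
HAVING: keep groups with count ≥ 2.
  1: ids {16, 19, 28} → COUNT(*)=3
  2: ids {10, 11, 24, 26, 30} → COUNT(*)=5
  3: ids {6, 27, 29} → COUNT(*)=3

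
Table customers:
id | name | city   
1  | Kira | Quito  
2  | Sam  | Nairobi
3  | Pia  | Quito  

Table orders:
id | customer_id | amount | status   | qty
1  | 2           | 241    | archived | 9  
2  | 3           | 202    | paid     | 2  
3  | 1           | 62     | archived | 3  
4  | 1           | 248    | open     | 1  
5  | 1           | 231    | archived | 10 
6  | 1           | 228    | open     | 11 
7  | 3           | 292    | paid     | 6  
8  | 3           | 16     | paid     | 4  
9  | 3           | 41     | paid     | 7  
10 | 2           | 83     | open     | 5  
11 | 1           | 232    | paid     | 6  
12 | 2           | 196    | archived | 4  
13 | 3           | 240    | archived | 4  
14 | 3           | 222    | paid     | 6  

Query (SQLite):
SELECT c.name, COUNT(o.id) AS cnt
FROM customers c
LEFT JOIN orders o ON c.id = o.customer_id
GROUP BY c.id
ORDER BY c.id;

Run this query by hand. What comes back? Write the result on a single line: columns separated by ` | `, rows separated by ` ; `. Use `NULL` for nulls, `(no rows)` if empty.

LEFT JOIN keeps every customers row; unmatched ones get NULL for orders columns.
Group by customers.id and compute COUNT(o.id). COUNT(col) of an all-NULL group is 0.
  1: ids {3, 4, 5, 6, 11} → COUNT(o.id)=5
  2: ids {1, 10, 12} → COUNT(o.id)=3
  3: ids {2, 7, 8, 9, 13, 14} → COUNT(o.id)=6

Kira | 5 ; Sam | 3 ; Pia | 6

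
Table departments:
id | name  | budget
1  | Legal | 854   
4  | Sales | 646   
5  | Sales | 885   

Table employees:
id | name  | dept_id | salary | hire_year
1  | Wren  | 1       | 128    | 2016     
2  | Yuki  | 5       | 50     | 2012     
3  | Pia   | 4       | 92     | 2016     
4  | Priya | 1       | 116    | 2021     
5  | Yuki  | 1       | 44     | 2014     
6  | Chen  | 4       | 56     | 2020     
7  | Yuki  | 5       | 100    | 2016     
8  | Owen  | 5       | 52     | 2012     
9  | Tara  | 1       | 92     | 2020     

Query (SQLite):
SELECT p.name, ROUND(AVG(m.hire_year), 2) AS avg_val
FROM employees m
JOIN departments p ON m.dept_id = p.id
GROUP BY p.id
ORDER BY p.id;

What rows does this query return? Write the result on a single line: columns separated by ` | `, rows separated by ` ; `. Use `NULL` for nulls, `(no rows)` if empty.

Join each employees row to its departments via dept_id.
Group joined rows by departments.id; compute ROUND(AVG(m.hire_year), 2) per group.
  1: ids {1, 4, 5, 9} → ROUND(AVG(m.hire_year), 2)=2017.75
  4: ids {3, 6} → ROUND(AVG(m.hire_year), 2)=2018
  5: ids {2, 7, 8} → ROUND(AVG(m.hire_year), 2)=2013.33

Legal | 2017.75 ; Sales | 2018 ; Sales | 2013.33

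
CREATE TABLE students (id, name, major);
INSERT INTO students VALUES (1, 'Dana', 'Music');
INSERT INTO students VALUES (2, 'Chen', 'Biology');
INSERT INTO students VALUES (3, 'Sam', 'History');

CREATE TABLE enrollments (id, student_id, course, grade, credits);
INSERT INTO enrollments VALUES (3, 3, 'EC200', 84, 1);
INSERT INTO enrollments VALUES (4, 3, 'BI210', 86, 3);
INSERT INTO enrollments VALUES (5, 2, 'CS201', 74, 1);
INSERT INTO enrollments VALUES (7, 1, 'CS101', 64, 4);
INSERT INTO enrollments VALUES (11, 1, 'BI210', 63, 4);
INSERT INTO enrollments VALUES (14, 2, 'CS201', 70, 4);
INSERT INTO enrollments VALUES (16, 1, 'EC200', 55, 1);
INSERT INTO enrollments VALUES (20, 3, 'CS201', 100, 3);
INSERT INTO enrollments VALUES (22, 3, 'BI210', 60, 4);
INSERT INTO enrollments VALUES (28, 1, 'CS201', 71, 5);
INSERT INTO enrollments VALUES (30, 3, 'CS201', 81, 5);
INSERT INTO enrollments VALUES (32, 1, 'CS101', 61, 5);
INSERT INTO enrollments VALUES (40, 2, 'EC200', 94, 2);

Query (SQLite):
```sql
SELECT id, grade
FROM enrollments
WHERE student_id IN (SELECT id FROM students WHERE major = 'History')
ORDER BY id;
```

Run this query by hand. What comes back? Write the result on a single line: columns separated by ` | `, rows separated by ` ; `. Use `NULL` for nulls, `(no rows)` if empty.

3 | 84 ; 4 | 86 ; 20 | 100 ; 22 | 60 ; 30 | 81

Inner query: students.id where major = 'History'.
Outer: keep enrollments rows whose student_id is in that set.
Inner query → {3}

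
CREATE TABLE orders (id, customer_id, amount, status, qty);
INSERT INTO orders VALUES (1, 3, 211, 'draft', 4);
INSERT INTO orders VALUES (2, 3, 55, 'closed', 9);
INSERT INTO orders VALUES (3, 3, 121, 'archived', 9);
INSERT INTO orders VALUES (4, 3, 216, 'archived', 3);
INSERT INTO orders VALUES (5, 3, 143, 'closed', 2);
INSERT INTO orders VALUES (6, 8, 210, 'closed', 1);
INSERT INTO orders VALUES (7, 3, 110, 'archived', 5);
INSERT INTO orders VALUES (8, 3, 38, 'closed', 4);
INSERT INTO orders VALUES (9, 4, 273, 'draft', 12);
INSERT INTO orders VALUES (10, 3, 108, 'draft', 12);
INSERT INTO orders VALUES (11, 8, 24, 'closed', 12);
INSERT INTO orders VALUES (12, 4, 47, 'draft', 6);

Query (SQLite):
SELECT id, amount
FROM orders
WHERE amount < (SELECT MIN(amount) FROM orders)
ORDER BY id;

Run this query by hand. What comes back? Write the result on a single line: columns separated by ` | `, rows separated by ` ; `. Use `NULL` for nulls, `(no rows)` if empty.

(no rows)

Scalar subquery: MIN(amount) over all orders rows = 24.
Keep rows where amount < that value.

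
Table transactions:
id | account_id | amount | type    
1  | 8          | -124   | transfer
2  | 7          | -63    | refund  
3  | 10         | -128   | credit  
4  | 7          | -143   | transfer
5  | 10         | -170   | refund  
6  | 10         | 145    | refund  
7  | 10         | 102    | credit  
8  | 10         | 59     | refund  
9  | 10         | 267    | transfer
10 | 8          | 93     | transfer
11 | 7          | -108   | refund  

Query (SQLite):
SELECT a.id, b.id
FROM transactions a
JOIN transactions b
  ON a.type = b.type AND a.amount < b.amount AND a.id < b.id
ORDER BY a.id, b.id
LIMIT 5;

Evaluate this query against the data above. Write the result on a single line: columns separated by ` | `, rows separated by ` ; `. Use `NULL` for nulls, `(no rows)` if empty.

1 | 9 ; 1 | 10 ; 2 | 6 ; 2 | 8 ; 3 | 7

Pairs (a,b) with same type, a.amount < b.amount, a.id < b.id.
type groups: credit:{3,7} refund:{2,5,6,8,11} transfer:{1,4,9,10}
Ordered by (a.id, b.id); first 5.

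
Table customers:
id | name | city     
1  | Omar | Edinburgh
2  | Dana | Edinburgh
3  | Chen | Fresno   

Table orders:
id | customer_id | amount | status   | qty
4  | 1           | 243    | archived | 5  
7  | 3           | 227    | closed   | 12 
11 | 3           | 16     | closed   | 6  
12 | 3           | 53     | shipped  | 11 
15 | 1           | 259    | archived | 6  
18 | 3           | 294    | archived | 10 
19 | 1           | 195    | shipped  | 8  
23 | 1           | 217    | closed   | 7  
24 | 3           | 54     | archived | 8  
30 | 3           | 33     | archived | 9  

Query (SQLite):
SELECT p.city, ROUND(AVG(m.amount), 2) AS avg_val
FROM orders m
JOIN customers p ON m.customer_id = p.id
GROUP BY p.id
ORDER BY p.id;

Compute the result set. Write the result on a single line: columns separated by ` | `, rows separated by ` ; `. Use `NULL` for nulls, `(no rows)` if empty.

Join each orders row to its customers via customer_id.
Group joined rows by customers.id; compute ROUND(AVG(m.amount), 2) per group.
  1: ids {4, 15, 19, 23} → ROUND(AVG(m.amount), 2)=228.5
  3: ids {7, 11, 12, 18, 24, 30} → ROUND(AVG(m.amount), 2)=112.83

Edinburgh | 228.5 ; Fresno | 112.83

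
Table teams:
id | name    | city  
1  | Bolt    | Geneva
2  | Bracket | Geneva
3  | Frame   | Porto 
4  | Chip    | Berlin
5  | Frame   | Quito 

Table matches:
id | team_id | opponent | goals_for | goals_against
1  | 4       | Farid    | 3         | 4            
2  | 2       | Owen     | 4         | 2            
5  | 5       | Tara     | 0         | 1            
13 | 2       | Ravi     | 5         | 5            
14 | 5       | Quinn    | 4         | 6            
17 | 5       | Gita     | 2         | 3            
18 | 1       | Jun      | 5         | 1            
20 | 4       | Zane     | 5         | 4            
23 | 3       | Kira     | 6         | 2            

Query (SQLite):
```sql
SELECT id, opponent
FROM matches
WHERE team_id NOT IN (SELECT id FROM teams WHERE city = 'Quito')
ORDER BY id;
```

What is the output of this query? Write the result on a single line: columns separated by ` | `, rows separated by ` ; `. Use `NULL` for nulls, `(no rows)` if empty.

Inner query: teams.id where city = 'Quito'.
Outer: keep matches rows whose team_id is not in that set.
Inner query → {5}

1 | Farid ; 2 | Owen ; 13 | Ravi ; 18 | Jun ; 20 | Zane ; 23 | Kira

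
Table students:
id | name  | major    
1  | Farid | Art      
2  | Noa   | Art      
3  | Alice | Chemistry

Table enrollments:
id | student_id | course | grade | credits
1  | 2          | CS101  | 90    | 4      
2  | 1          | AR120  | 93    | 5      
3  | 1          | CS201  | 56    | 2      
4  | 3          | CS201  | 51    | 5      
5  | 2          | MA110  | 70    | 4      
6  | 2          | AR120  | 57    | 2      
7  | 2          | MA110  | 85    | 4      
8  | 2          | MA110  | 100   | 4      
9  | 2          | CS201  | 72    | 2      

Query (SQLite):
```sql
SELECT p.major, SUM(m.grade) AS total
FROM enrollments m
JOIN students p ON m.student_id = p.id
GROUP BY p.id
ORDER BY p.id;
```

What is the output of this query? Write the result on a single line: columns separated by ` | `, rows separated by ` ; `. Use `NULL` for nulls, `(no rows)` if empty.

Join each enrollments row to its students via student_id.
Group joined rows by students.id; compute SUM(m.grade) per group.
  1: ids {2, 3} → SUM(m.grade)=149
  2: ids {1, 5, 6, 7, 8, 9} → SUM(m.grade)=474
  3: ids {4} → SUM(m.grade)=51

Art | 149 ; Art | 474 ; Chemistry | 51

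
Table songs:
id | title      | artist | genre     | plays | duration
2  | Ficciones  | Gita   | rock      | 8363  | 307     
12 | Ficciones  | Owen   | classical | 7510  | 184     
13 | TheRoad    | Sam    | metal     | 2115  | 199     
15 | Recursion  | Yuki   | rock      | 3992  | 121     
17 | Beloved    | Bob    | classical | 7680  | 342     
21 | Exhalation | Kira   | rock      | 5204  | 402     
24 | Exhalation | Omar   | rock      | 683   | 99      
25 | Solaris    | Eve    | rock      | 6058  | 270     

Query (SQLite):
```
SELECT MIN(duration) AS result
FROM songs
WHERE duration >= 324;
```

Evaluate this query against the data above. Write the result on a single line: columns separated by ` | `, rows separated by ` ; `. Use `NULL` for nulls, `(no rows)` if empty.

342

Rows where duration >= 324 → duration values: [342, 402].
MIN of non-NULL values = 342.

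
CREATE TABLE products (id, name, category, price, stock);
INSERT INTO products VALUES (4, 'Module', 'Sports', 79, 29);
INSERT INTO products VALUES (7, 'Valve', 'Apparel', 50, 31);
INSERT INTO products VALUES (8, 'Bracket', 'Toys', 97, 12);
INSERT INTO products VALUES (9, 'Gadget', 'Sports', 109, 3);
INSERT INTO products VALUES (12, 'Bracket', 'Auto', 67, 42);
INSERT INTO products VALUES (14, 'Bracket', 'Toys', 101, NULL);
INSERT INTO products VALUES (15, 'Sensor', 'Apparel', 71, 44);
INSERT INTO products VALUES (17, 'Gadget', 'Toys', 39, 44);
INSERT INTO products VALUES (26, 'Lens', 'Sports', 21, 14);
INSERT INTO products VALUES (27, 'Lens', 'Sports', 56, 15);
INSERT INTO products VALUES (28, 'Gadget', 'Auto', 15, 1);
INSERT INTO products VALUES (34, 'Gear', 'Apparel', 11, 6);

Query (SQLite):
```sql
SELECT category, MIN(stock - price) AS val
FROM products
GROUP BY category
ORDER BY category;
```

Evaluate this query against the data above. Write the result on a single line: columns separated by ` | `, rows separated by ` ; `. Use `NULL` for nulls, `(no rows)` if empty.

For each row compute stock - price.
Group by category; take MIN of the expression per group.
  Apparel: ids {7, 15, 34} → MIN(stock - price)=-27
  Auto: ids {12, 28} → MIN(stock - price)=-25
  Sports: ids {4, 9, 26, 27} → MIN(stock - price)=-106
  Toys: ids {8, 14, 17} → MIN(stock - price)=-85

Apparel | -27 ; Auto | -25 ; Sports | -106 ; Toys | -85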